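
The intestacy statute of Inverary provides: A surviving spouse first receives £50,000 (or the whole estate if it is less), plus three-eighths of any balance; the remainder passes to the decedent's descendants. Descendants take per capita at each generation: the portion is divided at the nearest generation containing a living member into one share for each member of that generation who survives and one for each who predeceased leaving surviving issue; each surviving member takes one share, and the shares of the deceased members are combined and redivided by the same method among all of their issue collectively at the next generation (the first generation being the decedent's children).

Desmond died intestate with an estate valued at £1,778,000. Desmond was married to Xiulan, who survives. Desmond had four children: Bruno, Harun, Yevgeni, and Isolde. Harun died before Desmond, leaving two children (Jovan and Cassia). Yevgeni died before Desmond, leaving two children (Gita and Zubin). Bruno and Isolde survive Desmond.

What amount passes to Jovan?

Xiulan first takes £50,000, leaving a balance of £1,728,000. Xiulan then takes three-eighths of the balance (£648,000), for a total of £698,000. The remaining £1,080,000 passes to the descendants.
The descendants' portion (£1,080,000) is divided at the children's generation into 4 shares of £270,000. Bruno and Isolde each take £270,000. The 2 shares of the deceased (Harun and Yevgeni) are combined into a pool of £540,000.
That pool (£540,000) is divided at the grandchildren's generation equally among Jovan, Cassia, Gita, and Zubin: £135,000 each.

Jovan receives £135,000.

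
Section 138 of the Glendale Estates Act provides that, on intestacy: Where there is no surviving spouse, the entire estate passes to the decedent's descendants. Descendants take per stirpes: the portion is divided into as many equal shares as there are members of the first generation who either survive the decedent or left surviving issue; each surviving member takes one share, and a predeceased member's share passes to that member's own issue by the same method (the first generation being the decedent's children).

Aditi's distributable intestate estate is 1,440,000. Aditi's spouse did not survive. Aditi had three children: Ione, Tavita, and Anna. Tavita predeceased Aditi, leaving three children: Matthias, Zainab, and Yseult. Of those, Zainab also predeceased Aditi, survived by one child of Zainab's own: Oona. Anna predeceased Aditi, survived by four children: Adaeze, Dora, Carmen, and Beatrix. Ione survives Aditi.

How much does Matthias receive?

The entire 1,440,000 passes to the descendants.
That amount (1,440,000) is divided into 3 shares of 480,000: Ione takes 480,000; Tavita's 480,000 share passes to Tavita's issue; Anna's 480,000 share passes to Anna's issue.
Tavita's share (480,000) is divided into 3 shares of 160,000: Matthias and Yseult each take 160,000; Zainab's 160,000 share passes to Zainab's issue.
Zainab's share (160,000) passes entirely to Oona.
Anna's share (480,000) is divided into 4 shares of 120,000: Adaeze, Dora, Carmen, and Beatrix each take 120,000.

Matthias receives 160,000.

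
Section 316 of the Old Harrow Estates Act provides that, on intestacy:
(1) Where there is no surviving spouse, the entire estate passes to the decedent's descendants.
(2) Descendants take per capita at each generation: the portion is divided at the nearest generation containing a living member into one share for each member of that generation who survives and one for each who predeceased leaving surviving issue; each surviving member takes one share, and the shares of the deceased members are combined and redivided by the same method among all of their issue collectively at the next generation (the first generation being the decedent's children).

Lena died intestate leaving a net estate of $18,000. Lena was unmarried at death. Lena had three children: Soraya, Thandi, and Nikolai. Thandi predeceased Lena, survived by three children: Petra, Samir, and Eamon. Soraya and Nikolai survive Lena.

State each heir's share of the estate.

Soraya: $6,000; Petra: $2,000; Samir: $2,000; Eamon: $2,000; Nikolai: $6,000

The entire $18,000 passes to the descendants.
That amount ($18,000) is divided at the children's generation into 3 shares of $6,000. Soraya and Nikolai each take $6,000. The remaining share for the deceased Thandi ($6,000) is carried to the next generation.
That pool ($6,000) is divided at the grandchildren's generation equally among Petra, Samir, and Eamon: $2,000 each.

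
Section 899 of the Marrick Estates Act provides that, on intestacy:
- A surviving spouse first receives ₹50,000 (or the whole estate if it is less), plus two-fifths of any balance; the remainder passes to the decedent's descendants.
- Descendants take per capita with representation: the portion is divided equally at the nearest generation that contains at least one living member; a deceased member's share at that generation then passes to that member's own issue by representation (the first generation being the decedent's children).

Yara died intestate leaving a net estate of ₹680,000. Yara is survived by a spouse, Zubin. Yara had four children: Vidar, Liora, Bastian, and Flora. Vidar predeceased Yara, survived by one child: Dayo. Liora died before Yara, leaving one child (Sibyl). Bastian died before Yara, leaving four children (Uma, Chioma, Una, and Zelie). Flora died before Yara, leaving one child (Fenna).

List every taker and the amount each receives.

Zubin first takes ₹50,000, leaving a balance of ₹630,000. Zubin then takes two-fifths of the balance (₹252,000), for a total of ₹302,000. The remaining ₹378,000 passes to the descendants.
No child survives, so the initial division is made at the grandchildren's generation.
The descendants' portion (₹378,000) is divided into 7 shares of ₹54,000: Dayo, Sibyl, Uma, Chioma, Una, Zelie, and Fenna each take ₹54,000.

Zubin: ₹302,000; Dayo: ₹54,000; Sibyl: ₹54,000; Uma: ₹54,000; Chioma: ₹54,000; Una: ₹54,000; Zelie: ₹54,000; Fenna: ₹54,000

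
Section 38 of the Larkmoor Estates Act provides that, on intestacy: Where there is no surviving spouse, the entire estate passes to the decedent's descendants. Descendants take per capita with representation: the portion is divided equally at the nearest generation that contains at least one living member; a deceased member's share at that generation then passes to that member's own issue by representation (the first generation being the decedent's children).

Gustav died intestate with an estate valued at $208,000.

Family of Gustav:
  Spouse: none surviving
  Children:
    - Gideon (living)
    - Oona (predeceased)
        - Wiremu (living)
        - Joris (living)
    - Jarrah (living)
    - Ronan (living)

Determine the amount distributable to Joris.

The entire $208,000 passes to the descendants.
That amount ($208,000) is divided into 4 shares of $52,000: Gideon, Jarrah, and Ronan each take $52,000; Oona's $52,000 share passes to Oona's issue.
Oona's share ($52,000) is divided into 2 shares of $26,000: Wiremu and Joris each take $26,000.

Joris receives $26,000.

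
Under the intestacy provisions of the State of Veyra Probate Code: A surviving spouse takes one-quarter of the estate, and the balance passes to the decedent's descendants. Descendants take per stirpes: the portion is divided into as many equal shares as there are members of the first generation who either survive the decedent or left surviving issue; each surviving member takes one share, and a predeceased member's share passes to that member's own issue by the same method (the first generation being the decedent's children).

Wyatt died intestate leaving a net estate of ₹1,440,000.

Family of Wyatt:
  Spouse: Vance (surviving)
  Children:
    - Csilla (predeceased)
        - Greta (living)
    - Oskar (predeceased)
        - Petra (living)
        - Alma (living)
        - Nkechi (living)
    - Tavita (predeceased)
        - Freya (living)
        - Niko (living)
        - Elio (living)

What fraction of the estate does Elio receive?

Vance takes one-quarter of ₹1,440,000 = ₹360,000. The remaining ₹1,080,000 passes to the descendants.
The descendants' portion (₹1,080,000) is divided into 3 shares of ₹360,000: Csilla's ₹360,000 share passes to Csilla's issue; Oskar's ₹360,000 share passes to Oskar's issue; Tavita's ₹360,000 share passes to Tavita's issue.
Csilla's share (₹360,000) passes entirely to Greta.
Oskar's share (₹360,000) is divided into 3 shares of ₹120,000: Petra, Alma, and Nkechi each take ₹120,000.
Tavita's share (₹360,000) is divided into 3 shares of ₹120,000: Freya, Niko, and Elio each take ₹120,000.

Elio receives 1/12 of the estate.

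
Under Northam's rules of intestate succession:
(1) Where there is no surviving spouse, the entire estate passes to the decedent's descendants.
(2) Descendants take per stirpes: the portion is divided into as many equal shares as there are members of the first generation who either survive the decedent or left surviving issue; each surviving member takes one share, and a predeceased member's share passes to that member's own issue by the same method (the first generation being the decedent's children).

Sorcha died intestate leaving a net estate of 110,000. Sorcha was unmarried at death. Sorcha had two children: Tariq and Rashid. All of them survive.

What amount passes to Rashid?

Rashid receives 55,000.

The entire 110,000 passes to the descendants.
That amount (110,000) is divided into 2 shares of 55,000: Tariq and Rashid each take 55,000.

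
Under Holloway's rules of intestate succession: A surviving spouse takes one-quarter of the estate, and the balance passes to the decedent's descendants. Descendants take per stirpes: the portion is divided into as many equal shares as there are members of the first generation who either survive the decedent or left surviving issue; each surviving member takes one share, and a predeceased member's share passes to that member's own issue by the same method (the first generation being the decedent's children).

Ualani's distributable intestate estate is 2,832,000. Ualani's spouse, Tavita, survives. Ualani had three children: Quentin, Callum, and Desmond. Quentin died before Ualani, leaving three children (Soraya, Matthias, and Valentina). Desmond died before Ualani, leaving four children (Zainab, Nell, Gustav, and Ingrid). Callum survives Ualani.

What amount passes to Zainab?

Zainab receives 177,000.

Tavita takes one-quarter of 2,832,000 = 708,000. The remaining 2,124,000 passes to the descendants.
The descendants' portion (2,124,000) is divided into 3 shares of 708,000: Callum takes 708,000; Quentin's 708,000 share passes to Quentin's issue; Desmond's 708,000 share passes to Desmond's issue.
Quentin's share (708,000) is divided into 3 shares of 236,000: Soraya, Matthias, and Valentina each take 236,000.
Desmond's share (708,000) is divided into 4 shares of 177,000: Zainab, Nell, Gustav, and Ingrid each take 177,000.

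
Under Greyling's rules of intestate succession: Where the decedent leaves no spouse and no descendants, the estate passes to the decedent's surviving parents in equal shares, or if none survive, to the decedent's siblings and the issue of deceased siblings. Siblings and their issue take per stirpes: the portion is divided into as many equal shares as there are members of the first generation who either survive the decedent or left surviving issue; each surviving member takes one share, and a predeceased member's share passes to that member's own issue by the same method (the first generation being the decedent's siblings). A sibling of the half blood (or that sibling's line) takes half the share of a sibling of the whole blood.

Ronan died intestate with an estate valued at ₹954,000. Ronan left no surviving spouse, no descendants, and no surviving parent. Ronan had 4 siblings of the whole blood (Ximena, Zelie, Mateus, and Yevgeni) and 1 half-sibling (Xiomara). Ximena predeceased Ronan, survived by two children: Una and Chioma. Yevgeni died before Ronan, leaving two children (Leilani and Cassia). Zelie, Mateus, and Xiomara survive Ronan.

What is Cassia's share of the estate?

Cassia receives ₹106,000.

The entire ₹954,000 passes to the siblings and their issue.
Counting each half-blood sibling's line as half a unit, there are 9/2 units in ₹954,000, so one unit is ₹212,000. Whole-blood lines (Ximena, Zelie, Mateus, and Yevgeni) take ₹212,000 each; half-blood lines (Xiomara) take ₹106,000 each.
Ximena's share (₹212,000) is divided into 2 shares of ₹106,000: Una and Chioma each take ₹106,000.
Yevgeni's share (₹212,000) is divided into 2 shares of ₹106,000: Leilani and Cassia each take ₹106,000.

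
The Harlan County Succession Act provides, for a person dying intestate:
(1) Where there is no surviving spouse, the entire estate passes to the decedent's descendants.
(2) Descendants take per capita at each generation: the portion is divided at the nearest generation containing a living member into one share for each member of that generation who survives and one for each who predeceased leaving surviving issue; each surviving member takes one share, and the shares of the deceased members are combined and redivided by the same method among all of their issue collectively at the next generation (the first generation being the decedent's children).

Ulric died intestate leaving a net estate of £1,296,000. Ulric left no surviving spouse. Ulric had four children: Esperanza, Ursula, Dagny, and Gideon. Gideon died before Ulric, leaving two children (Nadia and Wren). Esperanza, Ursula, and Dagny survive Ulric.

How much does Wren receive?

The entire £1,296,000 passes to the descendants.
That amount (£1,296,000) is divided at the children's generation into 4 shares of £324,000. Esperanza, Ursula, and Dagny each take £324,000. The remaining share for the deceased Gideon (£324,000) is carried to the next generation.
That pool (£324,000) is divided at the grandchildren's generation equally among Nadia and Wren: £162,000 each.

Wren receives £162,000.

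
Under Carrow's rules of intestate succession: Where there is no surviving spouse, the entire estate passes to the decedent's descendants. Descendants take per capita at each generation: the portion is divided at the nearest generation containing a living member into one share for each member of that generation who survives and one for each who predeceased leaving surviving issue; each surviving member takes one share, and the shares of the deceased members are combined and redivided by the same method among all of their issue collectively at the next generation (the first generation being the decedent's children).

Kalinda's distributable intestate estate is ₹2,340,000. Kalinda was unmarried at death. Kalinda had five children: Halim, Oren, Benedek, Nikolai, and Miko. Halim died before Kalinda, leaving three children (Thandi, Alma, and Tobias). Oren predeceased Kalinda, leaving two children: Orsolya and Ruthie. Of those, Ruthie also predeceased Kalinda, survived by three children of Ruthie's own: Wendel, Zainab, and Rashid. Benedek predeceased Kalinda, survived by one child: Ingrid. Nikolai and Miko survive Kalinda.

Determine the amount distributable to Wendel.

Wendel receives ₹78,000.

The entire ₹2,340,000 passes to the descendants.
That amount (₹2,340,000) is divided at the children's generation into 5 shares of ₹468,000. Nikolai and Miko each take ₹468,000. The 3 shares of the deceased (Halim, Oren, and Benedek) are combined into a pool of ₹1,404,000.
That pool (₹1,404,000) is divided at the grandchildren's generation into 6 shares of ₹234,000. Thandi, Alma, Tobias, Orsolya, and Ingrid each take ₹234,000. The remaining share for the deceased Ruthie (₹234,000) is carried to the next generation.
That pool (₹234,000) is divided at the great-grandchildren's generation equally among Wendel, Zainab, and Rashid: ₹78,000 each.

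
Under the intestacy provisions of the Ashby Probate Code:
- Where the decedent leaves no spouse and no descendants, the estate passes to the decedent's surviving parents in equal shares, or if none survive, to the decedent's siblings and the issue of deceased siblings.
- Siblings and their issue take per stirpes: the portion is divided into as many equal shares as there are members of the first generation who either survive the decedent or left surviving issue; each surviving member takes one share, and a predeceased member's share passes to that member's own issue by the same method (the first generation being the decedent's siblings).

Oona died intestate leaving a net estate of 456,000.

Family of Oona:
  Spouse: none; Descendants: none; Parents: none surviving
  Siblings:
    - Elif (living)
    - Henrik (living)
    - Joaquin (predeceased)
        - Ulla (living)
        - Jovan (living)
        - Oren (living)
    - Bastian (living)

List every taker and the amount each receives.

Elif: 114,000; Henrik: 114,000; Ulla: 38,000; Jovan: 38,000; Oren: 38,000; Bastian: 114,000

The entire 456,000 passes to the siblings and their issue.
That amount (456,000) is divided into 4 shares of 114,000: Elif, Henrik, and Bastian each take 114,000; Joaquin's 114,000 share passes to Joaquin's issue.
Joaquin's share (114,000) is divided into 3 shares of 38,000: Ulla, Jovan, and Oren each take 38,000.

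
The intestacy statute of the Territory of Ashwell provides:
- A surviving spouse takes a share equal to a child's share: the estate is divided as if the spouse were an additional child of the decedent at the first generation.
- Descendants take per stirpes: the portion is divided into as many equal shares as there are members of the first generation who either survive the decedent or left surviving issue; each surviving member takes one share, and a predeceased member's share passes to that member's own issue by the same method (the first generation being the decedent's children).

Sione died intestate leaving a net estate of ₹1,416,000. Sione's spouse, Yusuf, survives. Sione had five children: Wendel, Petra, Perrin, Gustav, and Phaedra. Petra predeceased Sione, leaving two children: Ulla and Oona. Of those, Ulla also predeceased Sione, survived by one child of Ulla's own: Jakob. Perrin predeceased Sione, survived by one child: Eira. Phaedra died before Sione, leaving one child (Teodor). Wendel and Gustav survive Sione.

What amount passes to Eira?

The spouse counts as an additional share at the children's level, so there are 6 primary shares of ₹236,000. Yusuf takes one such share (₹236,000).
The children's combined portion (₹1,180,000) is divided into 5 shares of ₹236,000: Wendel and Gustav each take ₹236,000; Petra's ₹236,000 share passes to Petra's issue; Perrin's ₹236,000 share passes to Perrin's issue; Phaedra's ₹236,000 share passes to Phaedra's issue.
Petra's share (₹236,000) is divided into 2 shares of ₹118,000: Oona takes ₹118,000; Ulla's ₹118,000 share passes to Ulla's issue.
Ulla's share (₹118,000) passes entirely to Jakob.
Perrin's share (₹236,000) passes entirely to Eira.
Phaedra's share (₹236,000) passes entirely to Teodor.

Eira receives ₹236,000.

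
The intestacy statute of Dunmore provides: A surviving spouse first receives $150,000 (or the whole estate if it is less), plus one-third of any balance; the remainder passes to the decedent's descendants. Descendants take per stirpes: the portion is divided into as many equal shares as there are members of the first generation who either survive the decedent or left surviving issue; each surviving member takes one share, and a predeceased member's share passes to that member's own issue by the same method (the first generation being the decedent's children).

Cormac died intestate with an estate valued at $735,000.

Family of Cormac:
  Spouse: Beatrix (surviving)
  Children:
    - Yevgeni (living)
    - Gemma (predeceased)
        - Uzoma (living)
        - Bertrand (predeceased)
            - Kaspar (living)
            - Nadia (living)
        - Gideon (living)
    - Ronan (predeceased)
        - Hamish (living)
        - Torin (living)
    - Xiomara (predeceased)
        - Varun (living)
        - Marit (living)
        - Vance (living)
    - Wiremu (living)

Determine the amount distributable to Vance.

Beatrix first takes $150,000, leaving a balance of $585,000. Beatrix then takes one-third of the balance ($195,000), for a total of $345,000. The remaining $390,000 passes to the descendants.
The descendants' portion ($390,000) is divided into 5 shares of $78,000: Yevgeni and Wiremu each take $78,000; Gemma's $78,000 share passes to Gemma's issue; Ronan's $78,000 share passes to Ronan's issue; Xiomara's $78,000 share passes to Xiomara's issue.
Gemma's share ($78,000) is divided into 3 shares of $26,000: Uzoma and Gideon each take $26,000; Bertrand's $26,000 share passes to Bertrand's issue.
Bertrand's share ($26,000) is divided into 2 shares of $13,000: Kaspar and Nadia each take $13,000.
Ronan's share ($78,000) is divided into 2 shares of $39,000: Hamish and Torin each take $39,000.
Xiomara's share ($78,000) is divided into 3 shares of $26,000: Varun, Marit, and Vance each take $26,000.

Vance receives $26,000.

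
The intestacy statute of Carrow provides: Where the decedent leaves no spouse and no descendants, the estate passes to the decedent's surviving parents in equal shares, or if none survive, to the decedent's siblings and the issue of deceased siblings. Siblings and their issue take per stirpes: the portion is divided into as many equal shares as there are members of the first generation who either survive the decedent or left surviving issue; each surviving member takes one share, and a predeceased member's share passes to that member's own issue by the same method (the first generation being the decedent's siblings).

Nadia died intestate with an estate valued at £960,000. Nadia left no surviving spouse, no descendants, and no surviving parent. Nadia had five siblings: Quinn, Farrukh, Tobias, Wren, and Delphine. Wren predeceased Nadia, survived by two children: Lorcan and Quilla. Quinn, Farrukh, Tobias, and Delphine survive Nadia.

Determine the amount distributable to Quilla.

The entire £960,000 passes to the siblings and their issue.
That amount (£960,000) is divided into 5 shares of £192,000: Quinn, Farrukh, Tobias, and Delphine each take £192,000; Wren's £192,000 share passes to Wren's issue.
Wren's share (£192,000) is divided into 2 shares of £96,000: Lorcan and Quilla each take £96,000.

Quilla receives £96,000.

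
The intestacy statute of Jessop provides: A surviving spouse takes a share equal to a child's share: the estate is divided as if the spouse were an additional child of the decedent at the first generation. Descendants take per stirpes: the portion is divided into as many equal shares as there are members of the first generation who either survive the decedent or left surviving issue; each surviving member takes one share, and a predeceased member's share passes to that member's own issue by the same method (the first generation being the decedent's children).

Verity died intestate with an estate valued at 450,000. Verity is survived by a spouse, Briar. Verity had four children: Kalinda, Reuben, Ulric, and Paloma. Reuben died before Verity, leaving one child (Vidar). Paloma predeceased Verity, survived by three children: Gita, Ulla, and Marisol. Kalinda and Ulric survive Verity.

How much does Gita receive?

The spouse counts as an additional share at the children's level, so there are 5 primary shares of 90,000. Briar takes one such share (90,000).
The children's combined portion (360,000) is divided into 4 shares of 90,000: Kalinda and Ulric each take 90,000; Reuben's 90,000 share passes to Reuben's issue; Paloma's 90,000 share passes to Paloma's issue.
Reuben's share (90,000) passes entirely to Vidar.
Paloma's share (90,000) is divided into 3 shares of 30,000: Gita, Ulla, and Marisol each take 30,000.

Gita receives 30,000.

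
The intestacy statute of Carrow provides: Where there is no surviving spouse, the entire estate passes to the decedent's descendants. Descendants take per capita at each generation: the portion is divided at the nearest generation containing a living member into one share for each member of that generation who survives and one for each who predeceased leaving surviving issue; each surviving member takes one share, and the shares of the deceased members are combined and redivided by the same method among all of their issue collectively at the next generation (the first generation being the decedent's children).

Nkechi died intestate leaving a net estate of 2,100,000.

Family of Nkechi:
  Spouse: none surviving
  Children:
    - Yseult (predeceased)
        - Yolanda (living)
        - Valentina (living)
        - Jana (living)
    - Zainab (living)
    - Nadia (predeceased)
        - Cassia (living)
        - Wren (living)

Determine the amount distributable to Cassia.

Cassia receives 280,000.

The entire 2,100,000 passes to the descendants.
That amount (2,100,000) is divided at the children's generation into 3 shares of 700,000. Zainab takes 700,000. The 2 shares of the deceased (Yseult and Nadia) are combined into a pool of 1,400,000.
That pool (1,400,000) is divided at the grandchildren's generation equally among Yolanda, Valentina, Jana, Cassia, and Wren: 280,000 each.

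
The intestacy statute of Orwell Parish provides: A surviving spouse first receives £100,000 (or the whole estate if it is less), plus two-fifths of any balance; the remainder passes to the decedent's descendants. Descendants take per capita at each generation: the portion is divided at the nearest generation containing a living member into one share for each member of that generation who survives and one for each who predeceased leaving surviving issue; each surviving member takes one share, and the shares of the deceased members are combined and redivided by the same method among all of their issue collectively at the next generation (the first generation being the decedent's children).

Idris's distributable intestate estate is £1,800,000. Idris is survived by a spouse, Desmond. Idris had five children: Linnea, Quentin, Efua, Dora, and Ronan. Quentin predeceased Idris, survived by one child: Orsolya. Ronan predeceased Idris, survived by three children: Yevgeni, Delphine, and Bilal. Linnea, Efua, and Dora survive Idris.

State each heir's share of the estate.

Desmond first takes £100,000, leaving a balance of £1,700,000. Desmond then takes two-fifths of the balance (£680,000), for a total of £780,000. The remaining £1,020,000 passes to the descendants.
The descendants' portion (£1,020,000) is divided at the children's generation into 5 shares of £204,000. Linnea, Efua, and Dora each take £204,000. The 2 shares of the deceased (Quentin and Ronan) are combined into a pool of £408,000.
That pool (£408,000) is divided at the grandchildren's generation equally among Orsolya, Yevgeni, Delphine, and Bilal: £102,000 each.

Desmond: £780,000; Linnea: £204,000; Orsolya: £102,000; Efua: £204,000; Dora: £204,000; Yevgeni: £102,000; Delphine: £102,000; Bilal: £102,000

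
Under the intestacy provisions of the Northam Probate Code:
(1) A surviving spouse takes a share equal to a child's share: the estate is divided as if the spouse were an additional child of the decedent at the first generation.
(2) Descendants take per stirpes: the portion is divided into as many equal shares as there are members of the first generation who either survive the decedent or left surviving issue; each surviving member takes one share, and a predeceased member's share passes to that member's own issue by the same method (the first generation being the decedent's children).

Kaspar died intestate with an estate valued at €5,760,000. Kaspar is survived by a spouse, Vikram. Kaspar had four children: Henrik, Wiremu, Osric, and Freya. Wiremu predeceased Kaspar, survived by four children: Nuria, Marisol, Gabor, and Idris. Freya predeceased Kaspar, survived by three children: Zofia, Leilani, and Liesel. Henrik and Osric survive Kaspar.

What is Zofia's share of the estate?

The spouse counts as an additional share at the children's level, so there are 5 primary shares of €1,152,000. Vikram takes one such share (€1,152,000).
The children's combined portion (€4,608,000) is divided into 4 shares of €1,152,000: Henrik and Osric each take €1,152,000; Wiremu's €1,152,000 share passes to Wiremu's issue; Freya's €1,152,000 share passes to Freya's issue.
Wiremu's share (€1,152,000) is divided into 4 shares of €288,000: Nuria, Marisol, Gabor, and Idris each take €288,000.
Freya's share (€1,152,000) is divided into 3 shares of €384,000: Zofia, Leilani, and Liesel each take €384,000.

Zofia receives €384,000.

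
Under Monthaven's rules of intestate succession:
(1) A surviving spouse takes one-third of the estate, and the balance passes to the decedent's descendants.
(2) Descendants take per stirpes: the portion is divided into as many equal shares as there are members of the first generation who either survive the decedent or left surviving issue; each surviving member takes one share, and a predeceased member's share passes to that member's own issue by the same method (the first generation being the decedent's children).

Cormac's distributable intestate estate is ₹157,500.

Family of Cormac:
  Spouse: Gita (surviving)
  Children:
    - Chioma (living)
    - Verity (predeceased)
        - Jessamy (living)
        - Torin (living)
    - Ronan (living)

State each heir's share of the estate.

Gita takes one-third of ₹157,500 = ₹52,500. The remaining ₹105,000 passes to the descendants.
The descendants' portion (₹105,000) is divided into 3 shares of ₹35,000: Chioma and Ronan each take ₹35,000; Verity's ₹35,000 share passes to Verity's issue.
Verity's share (₹35,000) is divided into 2 shares of ₹17,500: Jessamy and Torin each take ₹17,500.

Gita: ₹52,500; Chioma: ₹35,000; Jessamy: ₹17,500; Torin: ₹17,500; Ronan: ₹35,000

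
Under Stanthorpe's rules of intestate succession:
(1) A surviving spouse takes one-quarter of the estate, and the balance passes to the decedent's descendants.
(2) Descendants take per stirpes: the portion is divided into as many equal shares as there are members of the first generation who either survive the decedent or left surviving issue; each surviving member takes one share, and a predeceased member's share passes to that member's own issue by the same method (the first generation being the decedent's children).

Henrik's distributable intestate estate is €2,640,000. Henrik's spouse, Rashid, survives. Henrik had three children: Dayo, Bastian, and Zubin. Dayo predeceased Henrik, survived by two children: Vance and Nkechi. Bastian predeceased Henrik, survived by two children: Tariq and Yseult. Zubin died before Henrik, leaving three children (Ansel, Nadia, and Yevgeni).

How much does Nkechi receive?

Rashid takes one-quarter of €2,640,000 = €660,000. The remaining €1,980,000 passes to the descendants.
The descendants' portion (€1,980,000) is divided into 3 shares of €660,000: Dayo's €660,000 share passes to Dayo's issue; Bastian's €660,000 share passes to Bastian's issue; Zubin's €660,000 share passes to Zubin's issue.
Dayo's share (€660,000) is divided into 2 shares of €330,000: Vance and Nkechi each take €330,000.
Bastian's share (€660,000) is divided into 2 shares of €330,000: Tariq and Yseult each take €330,000.
Zubin's share (€660,000) is divided into 3 shares of €220,000: Ansel, Nadia, and Yevgeni each take €220,000.

Nkechi receives €330,000.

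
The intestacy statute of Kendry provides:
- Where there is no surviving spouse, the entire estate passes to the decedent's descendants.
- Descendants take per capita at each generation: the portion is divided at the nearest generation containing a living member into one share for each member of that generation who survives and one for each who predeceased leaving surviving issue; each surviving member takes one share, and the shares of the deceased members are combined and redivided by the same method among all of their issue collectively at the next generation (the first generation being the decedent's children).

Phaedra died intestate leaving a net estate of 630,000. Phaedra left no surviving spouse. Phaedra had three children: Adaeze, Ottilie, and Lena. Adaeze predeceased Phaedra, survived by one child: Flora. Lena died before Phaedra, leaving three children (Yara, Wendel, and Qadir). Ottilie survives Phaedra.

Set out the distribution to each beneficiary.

The entire 630,000 passes to the descendants.
That amount (630,000) is divided at the children's generation into 3 shares of 210,000. Ottilie takes 210,000. The 2 shares of the deceased (Adaeze and Lena) are combined into a pool of 420,000.
That pool (420,000) is divided at the grandchildren's generation equally among Flora, Yara, Wendel, and Qadir: 105,000 each.

Flora: 105,000; Ottilie: 210,000; Yara: 105,000; Wendel: 105,000; Qadir: 105,000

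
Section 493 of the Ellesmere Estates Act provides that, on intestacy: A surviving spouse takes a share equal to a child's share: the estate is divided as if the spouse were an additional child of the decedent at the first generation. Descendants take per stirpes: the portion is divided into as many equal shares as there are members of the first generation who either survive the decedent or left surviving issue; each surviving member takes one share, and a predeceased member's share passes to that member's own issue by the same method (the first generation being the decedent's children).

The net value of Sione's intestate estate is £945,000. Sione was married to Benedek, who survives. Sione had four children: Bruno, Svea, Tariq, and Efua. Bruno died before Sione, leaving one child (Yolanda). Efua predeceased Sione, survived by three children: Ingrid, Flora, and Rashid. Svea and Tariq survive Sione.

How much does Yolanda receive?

Yolanda receives £189,000.

The spouse counts as an additional share at the children's level, so there are 5 primary shares of £189,000. Benedek takes one such share (£189,000).
The children's combined portion (£756,000) is divided into 4 shares of £189,000: Svea and Tariq each take £189,000; Bruno's £189,000 share passes to Bruno's issue; Efua's £189,000 share passes to Efua's issue.
Bruno's share (£189,000) passes entirely to Yolanda.
Efua's share (£189,000) is divided into 3 shares of £63,000: Ingrid, Flora, and Rashid each take £63,000.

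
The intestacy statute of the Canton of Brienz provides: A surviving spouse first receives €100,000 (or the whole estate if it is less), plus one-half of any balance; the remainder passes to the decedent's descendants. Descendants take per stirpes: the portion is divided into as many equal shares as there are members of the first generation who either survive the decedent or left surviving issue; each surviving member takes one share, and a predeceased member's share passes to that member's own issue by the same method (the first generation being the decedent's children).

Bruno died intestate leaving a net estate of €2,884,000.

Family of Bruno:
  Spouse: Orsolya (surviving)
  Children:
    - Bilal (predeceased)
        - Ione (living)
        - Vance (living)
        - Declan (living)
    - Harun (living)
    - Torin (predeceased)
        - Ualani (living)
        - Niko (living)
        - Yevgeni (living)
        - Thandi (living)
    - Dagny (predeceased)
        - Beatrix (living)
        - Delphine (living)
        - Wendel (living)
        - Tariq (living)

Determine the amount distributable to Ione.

Ione receives €116,000.

Orsolya first takes €100,000, leaving a balance of €2,784,000. Orsolya then takes one-half of the balance (€1,392,000), for a total of €1,492,000. The remaining €1,392,000 passes to the descendants.
The descendants' portion (€1,392,000) is divided into 4 shares of €348,000: Harun takes €348,000; Bilal's €348,000 share passes to Bilal's issue; Torin's €348,000 share passes to Torin's issue; Dagny's €348,000 share passes to Dagny's issue.
Bilal's share (€348,000) is divided into 3 shares of €116,000: Ione, Vance, and Declan each take €116,000.
Torin's share (€348,000) is divided into 4 shares of €87,000: Ualani, Niko, Yevgeni, and Thandi each take €87,000.
Dagny's share (€348,000) is divided into 4 shares of €87,000: Beatrix, Delphine, Wendel, and Tariq each take €87,000.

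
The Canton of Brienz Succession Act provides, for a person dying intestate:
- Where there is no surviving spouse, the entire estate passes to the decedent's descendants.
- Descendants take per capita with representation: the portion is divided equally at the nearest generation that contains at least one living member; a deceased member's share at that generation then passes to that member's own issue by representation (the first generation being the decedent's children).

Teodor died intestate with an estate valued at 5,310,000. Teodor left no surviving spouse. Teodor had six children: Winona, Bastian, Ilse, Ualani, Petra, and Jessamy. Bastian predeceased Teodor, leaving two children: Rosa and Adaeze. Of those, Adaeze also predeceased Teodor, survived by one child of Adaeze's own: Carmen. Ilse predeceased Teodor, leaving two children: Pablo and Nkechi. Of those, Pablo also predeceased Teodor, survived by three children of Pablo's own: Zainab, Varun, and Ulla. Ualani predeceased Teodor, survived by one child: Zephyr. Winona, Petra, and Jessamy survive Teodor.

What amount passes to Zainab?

Zainab receives 147,500.

The entire 5,310,000 passes to the descendants.
That amount (5,310,000) is divided into 6 shares of 885,000: Winona, Petra, and Jessamy each take 885,000; Bastian's 885,000 share passes to Bastian's issue; Ilse's 885,000 share passes to Ilse's issue; Ualani's 885,000 share passes to Ualani's issue.
Bastian's share (885,000) is divided into 2 shares of 442,500: Rosa takes 442,500; Adaeze's 442,500 share passes to Adaeze's issue.
Adaeze's share (442,500) passes entirely to Carmen.
Ilse's share (885,000) is divided into 2 shares of 442,500: Nkechi takes 442,500; Pablo's 442,500 share passes to Pablo's issue.
Pablo's share (442,500) is divided into 3 shares of 147,500: Zainab, Varun, and Ulla each take 147,500.
Ualani's share (885,000) passes entirely to Zephyr.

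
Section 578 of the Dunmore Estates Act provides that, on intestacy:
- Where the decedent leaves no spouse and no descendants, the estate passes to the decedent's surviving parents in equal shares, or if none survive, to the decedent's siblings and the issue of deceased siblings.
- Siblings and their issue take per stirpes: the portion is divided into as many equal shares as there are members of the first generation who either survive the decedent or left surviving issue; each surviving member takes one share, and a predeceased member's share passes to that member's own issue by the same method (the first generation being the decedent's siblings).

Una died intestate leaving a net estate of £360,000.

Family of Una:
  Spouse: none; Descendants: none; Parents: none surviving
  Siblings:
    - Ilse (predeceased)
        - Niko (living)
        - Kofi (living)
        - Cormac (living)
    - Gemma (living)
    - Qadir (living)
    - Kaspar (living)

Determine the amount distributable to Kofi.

The entire £360,000 passes to the siblings and their issue.
That amount (£360,000) is divided into 4 shares of £90,000: Gemma, Qadir, and Kaspar each take £90,000; Ilse's £90,000 share passes to Ilse's issue.
Ilse's share (£90,000) is divided into 3 shares of £30,000: Niko, Kofi, and Cormac each take £30,000.

Kofi receives £30,000.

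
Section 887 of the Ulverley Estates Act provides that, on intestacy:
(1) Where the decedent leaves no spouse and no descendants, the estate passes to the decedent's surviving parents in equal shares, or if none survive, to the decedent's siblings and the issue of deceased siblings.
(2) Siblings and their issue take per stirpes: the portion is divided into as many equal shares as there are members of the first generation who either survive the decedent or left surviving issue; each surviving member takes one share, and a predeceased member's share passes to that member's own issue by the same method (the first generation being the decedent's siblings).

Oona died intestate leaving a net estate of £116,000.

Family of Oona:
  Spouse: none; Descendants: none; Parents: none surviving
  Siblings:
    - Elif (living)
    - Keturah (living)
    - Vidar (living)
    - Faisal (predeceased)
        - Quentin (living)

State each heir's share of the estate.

Elif: £29,000; Keturah: £29,000; Vidar: £29,000; Quentin: £29,000

The entire £116,000 passes to the siblings and their issue.
That amount (£116,000) is divided into 4 shares of £29,000: Elif, Keturah, and Vidar each take £29,000; Faisal's £29,000 share passes to Faisal's issue.
Faisal's share (£29,000) passes entirely to Quentin.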